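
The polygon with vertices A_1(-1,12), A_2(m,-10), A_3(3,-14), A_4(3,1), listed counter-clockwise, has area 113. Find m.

Write out the shoelace sum; only the two edges meeting at A_2 involve m:
2·Area = [((-1)·(-10) − m·12) + (m·(-14) − 3·(-10))] + 82
       = -26·m + 122 = 226
⇒ m = -4.

-4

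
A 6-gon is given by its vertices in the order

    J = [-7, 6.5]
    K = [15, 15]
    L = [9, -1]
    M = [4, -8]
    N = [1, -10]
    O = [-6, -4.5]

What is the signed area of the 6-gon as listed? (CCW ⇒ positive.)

-293.75

J→K: (-7)(15) − (15)(6.5) = -202.5
K→L: (15)(-1) − (9)(15) = -150
L→M: (9)(-8) − (4)(-1) = -68
M→N: (4)(-10) − (1)(-8) = -32
N→O: (1)(-4.5) − (-6)(-10) = -64.5
O→J: (-6)(6.5) − (-7)(-4.5) = -70.5
Σ = -587.5
Signed area = Σ/2 = -293.75 (negative ⇒ clockwise traversal).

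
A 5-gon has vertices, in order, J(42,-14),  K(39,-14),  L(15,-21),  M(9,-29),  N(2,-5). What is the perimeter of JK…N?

|JK| = √((-3)² + (0)²) = √9 = 3
|KL| = √((-24)² + (-7)²) = √625 = 25
|LM| = √((-6)² + (-8)²) = √100 = 10
|MN| = √((-7)² + (24)²) = √625 = 25
|NJ| = √((40)² + (-9)²) = √1681 = 41
Perimeter = 3 + 25 + 10 + 25 + 41 = 104.

104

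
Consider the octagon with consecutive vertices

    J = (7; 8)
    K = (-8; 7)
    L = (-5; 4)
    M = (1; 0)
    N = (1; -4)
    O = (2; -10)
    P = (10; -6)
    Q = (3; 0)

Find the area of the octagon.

118

Apply the surveyor's formula: 2A = Σ (x_i·y_{i+1} − x_{i+1}·y_i), indices taken mod 8.
J→K: (7)(7) − (-8)(8) = 113
K→L: (-8)(4) − (-5)(7) = 3
L→M: (-5)(0) − (1)(4) = -4
M→N: (1)(-4) − (1)(0) = -4
N→O: (1)(-10) − (2)(-4) = -2
O→P: (2)(-6) − (10)(-10) = 88
P→Q: (10)(0) − (3)(-6) = 18
Q→J: (3)(8) − (7)(0) = 24
Σ = 236
Area = |Σ|/2 = 118.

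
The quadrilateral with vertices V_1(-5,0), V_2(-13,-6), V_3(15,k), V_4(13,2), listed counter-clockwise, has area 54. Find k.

The doubled signed area Σ (x_i y_{i+1} − x_{i+1} y_i) is linear in k.
With k=0 it equals 160; the coefficient of k is -26 (from the two edges through V_3).
So -26·k + 160 = 2·54 = 108 ⇒ k = 2.

2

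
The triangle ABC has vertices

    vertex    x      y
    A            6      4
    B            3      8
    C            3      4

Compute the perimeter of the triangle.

|AB| = √((-3)² + (4)²) = √25 = 5
|BC| = √((0)² + (-4)²) = √16 = 4
|CA| = √((3)² + (0)²) = √9 = 3
Perimeter = 5 + 4 + 3 = 12.

12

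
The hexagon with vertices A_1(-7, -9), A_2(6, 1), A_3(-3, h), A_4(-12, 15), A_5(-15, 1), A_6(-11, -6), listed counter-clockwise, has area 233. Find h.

5

Write out the shoelace sum; only the two edges meeting at A_3 involve h:
2·Area = [(6·h − (-3)·1) + ((-3)·15 − (-12)·h)] + 418
       = 18·h + 376 = 466
⇒ h = 5.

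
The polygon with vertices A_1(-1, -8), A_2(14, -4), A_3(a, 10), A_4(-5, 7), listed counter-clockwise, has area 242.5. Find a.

12

The doubled signed area Σ (x_i y_{i+1} − x_{i+1} y_i) is linear in a.
With a=0 it equals 353; the coefficient of a is 11 (from the two edges through A_3).
So 11·a + 353 = 2·242.5 = 485 ⇒ a = 12.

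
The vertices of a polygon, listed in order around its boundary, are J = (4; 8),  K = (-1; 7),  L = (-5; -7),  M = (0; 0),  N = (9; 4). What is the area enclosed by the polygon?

Apply the surveyor's formula: 2A = Σ (x_i·y_{i+1} − x_{i+1}·y_i), indices taken mod 5.
Σ = (36) + (42) + (0) + (0) + (56) = 134
Area = |Σ|/2 = 67.

67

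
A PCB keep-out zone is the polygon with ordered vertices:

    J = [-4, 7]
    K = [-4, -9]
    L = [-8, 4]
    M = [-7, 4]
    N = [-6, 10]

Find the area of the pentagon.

J→K: (-4)(-9) − (-4)(7) = 64
K→L: (-4)(4) − (-8)(-9) = -88
L→M: (-8)(4) − (-7)(4) = -4
M→N: (-7)(10) − (-6)(4) = -46
N→J: (-6)(7) − (-4)(10) = -2
Σ = -76
Area = |Σ|/2 = 38.

38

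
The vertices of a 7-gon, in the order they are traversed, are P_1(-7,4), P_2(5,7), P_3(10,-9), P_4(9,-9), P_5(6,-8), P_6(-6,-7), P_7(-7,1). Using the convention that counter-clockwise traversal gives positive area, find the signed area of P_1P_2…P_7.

Apply the shoelace formula: 2A = Σ (x_i·y_{i+1} − x_{i+1}·y_i), indices taken mod 7.
Σ = (-69) + (-115) + (-9) + (-18) + (-90) + (-55) + (-21) = -377
Signed area = Σ/2 = -188.5 (negative ⇒ clockwise traversal).

-188.5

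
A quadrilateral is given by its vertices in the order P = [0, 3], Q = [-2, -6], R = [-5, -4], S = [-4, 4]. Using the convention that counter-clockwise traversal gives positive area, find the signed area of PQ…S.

-32

Apply the shoelace (surveyor's) formula: 2A = Σ (x_i·y_{i+1} − x_{i+1}·y_i), indices taken mod 4.
Σ = (6) + (-22) + (-36) + (-12) = -64
Signed area = Σ/2 = -32 (negative ⇒ clockwise traversal).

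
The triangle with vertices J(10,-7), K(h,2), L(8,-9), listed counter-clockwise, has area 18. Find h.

Write out the shoelace sum; only the two edges meeting at K involve h:
2·Area = [(10·2 − h·(-7)) + (h·(-9) − 8·2)] + 34
       = -2·h + 38 = 36
⇒ h = 1.

1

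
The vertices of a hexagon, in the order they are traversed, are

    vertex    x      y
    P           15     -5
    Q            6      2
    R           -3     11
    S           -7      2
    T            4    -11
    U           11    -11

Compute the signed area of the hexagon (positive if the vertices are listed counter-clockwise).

Σ = (60) + (72) + (71) + (69) + (77) + (110) = 459
Signed area = Σ/2 = 229.5 (positive ⇒ counter-clockwise traversal).

229.5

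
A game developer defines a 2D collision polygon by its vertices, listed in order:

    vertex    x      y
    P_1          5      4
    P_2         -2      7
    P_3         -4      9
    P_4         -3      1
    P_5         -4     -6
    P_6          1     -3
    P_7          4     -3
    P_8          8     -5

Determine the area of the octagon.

93

Apply the surveyor's formula: 2A = Σ (x_i·y_{i+1} − x_{i+1}·y_i), indices taken mod 8.
P_1→P_2: (5)(7) − (-2)(4) = 43
P_2→P_3: (-2)(9) − (-4)(7) = 10
P_3→P_4: (-4)(1) − (-3)(9) = 23
P_4→P_5: (-3)(-6) − (-4)(1) = 22
P_5→P_6: (-4)(-3) − (1)(-6) = 18
P_6→P_7: (1)(-3) − (4)(-3) = 9
P_7→P_8: (4)(-5) − (8)(-3) = 4
P_8→P_1: (8)(4) − (5)(-5) = 57
Σ = 186
Area = |Σ|/2 = 93.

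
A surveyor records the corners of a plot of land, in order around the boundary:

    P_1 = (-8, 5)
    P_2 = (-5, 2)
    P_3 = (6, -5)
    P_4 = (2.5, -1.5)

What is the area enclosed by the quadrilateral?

13

Σ = (9) + (13) + (3.5) + (0.5) = 26
Area = |Σ|/2 = 13.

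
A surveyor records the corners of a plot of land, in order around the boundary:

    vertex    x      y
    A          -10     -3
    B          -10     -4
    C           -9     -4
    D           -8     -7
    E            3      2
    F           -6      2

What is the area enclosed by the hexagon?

53

A→B: (-10)(-4) − (-10)(-3) = 10
B→C: (-10)(-4) − (-9)(-4) = 4
C→D: (-9)(-7) − (-8)(-4) = 31
D→E: (-8)(2) − (3)(-7) = 5
E→F: (3)(2) − (-6)(2) = 18
F→A: (-6)(-3) − (-10)(2) = 38
Σ = 106
Area = |Σ|/2 = 53.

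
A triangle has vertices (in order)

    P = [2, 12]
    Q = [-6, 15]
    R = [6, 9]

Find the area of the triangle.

Cross-terms: 102, -144, 54  ⇒  Σ = 12
Area = |Σ|/2 = 6.

6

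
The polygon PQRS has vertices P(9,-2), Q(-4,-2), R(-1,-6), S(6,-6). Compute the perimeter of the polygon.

|PQ| = √((-13)² + (0)²) = √169 = 13
|QR| = √((3)² + (-4)²) = √25 = 5
|RS| = √((7)² + (0)²) = √49 = 7
|SP| = √((3)² + (4)²) = √25 = 5
Perimeter = 13 + 5 + 7 + 5 = 30.

30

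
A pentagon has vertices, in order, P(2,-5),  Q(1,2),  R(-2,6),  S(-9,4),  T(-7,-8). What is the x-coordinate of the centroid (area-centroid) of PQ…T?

Apply the surveyor's formula. First the cross-terms c_i = x_i·y_{i+1} − x_{i+1}·y_i:
  9, 10, 46, 100, 51  ⇒  2A = 216, A = 108.
Then Σ (x_i + x_{i+1})·c_i = -2344, so x̄ = -2344 / (6·108) = -293/81.

-293/81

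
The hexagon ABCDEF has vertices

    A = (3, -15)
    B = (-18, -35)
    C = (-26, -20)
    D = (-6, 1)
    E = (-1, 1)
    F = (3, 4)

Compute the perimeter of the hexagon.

|AB| = √((-21)² + (-20)²) = √841 = 29
|BC| = √((-8)² + (15)²) = √289 = 17
|CD| = √((20)² + (21)²) = √841 = 29
|DE| = √((5)² + (0)²) = √25 = 5
|EF| = √((4)² + (3)²) = √25 = 5
|FA| = √((0)² + (-19)²) = √361 = 19
Perimeter = 29 + 17 + 29 + 5 + 5 + 19 = 104.

104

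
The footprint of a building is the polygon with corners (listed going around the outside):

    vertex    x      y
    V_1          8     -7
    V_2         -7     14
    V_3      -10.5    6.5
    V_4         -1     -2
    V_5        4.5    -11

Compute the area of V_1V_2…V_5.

134.25

V_1→V_2: (8)(14) − (-7)(-7) = 63
V_2→V_3: (-7)(6.5) − (-10.5)(14) = 101.5
V_3→V_4: (-10.5)(-2) − (-1)(6.5) = 27.5
V_4→V_5: (-1)(-11) − (4.5)(-2) = 20
V_5→V_1: (4.5)(-7) − (8)(-11) = 56.5
Σ = 268.5
Area = |Σ|/2 = 134.25.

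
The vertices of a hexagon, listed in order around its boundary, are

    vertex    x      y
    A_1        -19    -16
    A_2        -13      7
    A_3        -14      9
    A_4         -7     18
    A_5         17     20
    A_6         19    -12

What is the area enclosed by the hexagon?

Apply the surveyor's formula: 2A = Σ (x_i·y_{i+1} − x_{i+1}·y_i), indices taken mod 6.
Cross-terms: -341, -19, -189, -446, -584, -532  ⇒  Σ = -2111
Area = |Σ|/2 = 1055.5.

1055.5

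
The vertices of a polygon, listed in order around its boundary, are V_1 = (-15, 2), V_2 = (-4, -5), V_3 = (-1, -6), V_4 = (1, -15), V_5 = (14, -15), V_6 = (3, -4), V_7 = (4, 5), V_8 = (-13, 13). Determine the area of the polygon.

Apply the shoelace formula: 2A = Σ (x_i·y_{i+1} − x_{i+1}·y_i), indices taken mod 8.
V_1→V_2: (-15)(-5) − (-4)(2) = 83
V_2→V_3: (-4)(-6) − (-1)(-5) = 19
V_3→V_4: (-1)(-15) − (1)(-6) = 21
V_4→V_5: (1)(-15) − (14)(-15) = 195
V_5→V_6: (14)(-4) − (3)(-15) = -11
V_6→V_7: (3)(5) − (4)(-4) = 31
V_7→V_8: (4)(13) − (-13)(5) = 117
V_8→V_1: (-13)(2) − (-15)(13) = 169
Σ = 624
Area = |Σ|/2 = 312.

312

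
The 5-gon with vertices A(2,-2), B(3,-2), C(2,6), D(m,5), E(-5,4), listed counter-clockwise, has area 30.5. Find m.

0

Write out the shoelace sum; only the two edges meeting at D involve m:
2·Area = [(2·5 − m·6) + (m·4 − (-5)·5)] + 26
       = -2·m + 61 = 61
⇒ m = 0.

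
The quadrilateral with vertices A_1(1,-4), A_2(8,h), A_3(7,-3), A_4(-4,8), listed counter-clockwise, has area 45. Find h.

Write out the shoelace sum; only the two edges meeting at A_2 involve h:
2·Area = [(1·h − 8·(-4)) + (8·(-3) − 7·h)] + 52
       = -6·h + 60 = 90
⇒ h = -5.

-5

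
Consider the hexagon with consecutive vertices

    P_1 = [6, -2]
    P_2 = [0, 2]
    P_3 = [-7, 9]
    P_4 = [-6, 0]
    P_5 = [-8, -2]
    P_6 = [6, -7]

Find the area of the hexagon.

Apply Gauss's area formula: 2A = Σ (x_i·y_{i+1} − x_{i+1}·y_i), indices taken mod 6.
Σ = (12) + (14) + (54) + (12) + (68) + (30) = 190
Area = |Σ|/2 = 95.

95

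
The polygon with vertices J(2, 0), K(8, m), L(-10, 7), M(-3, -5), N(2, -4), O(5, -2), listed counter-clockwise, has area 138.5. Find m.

The doubled signed area Σ (x_i y_{i+1} − x_{i+1} y_i) is linear in m.
With m=0 it equals 169; the coefficient of m is 12 (from the two edges through K).
So 12·m + 169 = 2·138.5 = 277 ⇒ m = 9.

9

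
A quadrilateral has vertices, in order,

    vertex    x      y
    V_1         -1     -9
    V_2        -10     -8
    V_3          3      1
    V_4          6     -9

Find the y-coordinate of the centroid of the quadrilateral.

-449/82

Apply the shoelace (surveyor's) formula. First the cross-terms c_i = x_i·y_{i+1} − x_{i+1}·y_i:
  -82, 14, -33, -63  ⇒  2A = -164, A = -82.
Then Σ (y_i + y_{i+1})·c_i = 2694, so ȳ = 2694 / (6·(-82)) = -449/82.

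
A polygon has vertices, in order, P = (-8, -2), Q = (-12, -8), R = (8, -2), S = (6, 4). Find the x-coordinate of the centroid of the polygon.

-1

Apply the shoelace formula. First the cross-terms c_i = x_i·y_{i+1} − x_{i+1}·y_i:
  40, 88, 44, 20  ⇒  2A = 192, A = 96.
Then Σ (x_i + x_{i+1})·c_i = -576, so x̄ = -576 / (6·96) = -1.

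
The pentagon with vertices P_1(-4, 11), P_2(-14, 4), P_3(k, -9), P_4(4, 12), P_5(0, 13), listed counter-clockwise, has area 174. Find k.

-7

Write out the shoelace sum; only the two edges meeting at P_3 involve k:
2·Area = [((-14)·(-9) − k·4) + (k·12 − 4·(-9))] + 242
       = 8·k + 404 = 348
⇒ k = -7.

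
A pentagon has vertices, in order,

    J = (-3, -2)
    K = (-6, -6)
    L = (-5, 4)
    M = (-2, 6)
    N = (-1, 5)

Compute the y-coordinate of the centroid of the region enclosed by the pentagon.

Apply the shoelace formula. First the cross-terms c_i = x_i·y_{i+1} − x_{i+1}·y_i:
  6, -54, -22, -4, 17  ⇒  2A = -57, A = -28.5.
Then Σ (y_i + y_{i+1})·c_i = -153, so ȳ = -153 / (6·(-28.5)) = 17/19.

17/19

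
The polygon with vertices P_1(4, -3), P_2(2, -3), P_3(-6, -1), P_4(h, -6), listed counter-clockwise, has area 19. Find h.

The doubled signed area Σ (x_i y_{i+1} − x_{i+1} y_i) is linear in h.
With h=0 it equals 34; the coefficient of h is -2 (from the two edges through P_4).
So -2·h + 34 = 2·19 = 38 ⇒ h = -2.

-2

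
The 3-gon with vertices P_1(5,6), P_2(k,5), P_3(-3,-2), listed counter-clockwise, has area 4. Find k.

3

The doubled signed area Σ (x_i y_{i+1} − x_{i+1} y_i) is linear in k.
With k=0 it equals 32; the coefficient of k is -8 (from the two edges through P_2).
So -8·k + 32 = 2·4 = 8 ⇒ k = 3.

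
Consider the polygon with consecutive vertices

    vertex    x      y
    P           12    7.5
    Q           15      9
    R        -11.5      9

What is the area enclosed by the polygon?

Σ = (-4.5) + (238.5) + (-194.25) = 39.75
Area = |Σ|/2 = 19.875.

19.875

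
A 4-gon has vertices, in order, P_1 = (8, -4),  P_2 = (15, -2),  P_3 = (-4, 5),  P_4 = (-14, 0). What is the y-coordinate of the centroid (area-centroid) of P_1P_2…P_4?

7/79

Apply the shoelace (surveyor's) formula. First the cross-terms c_i = x_i·y_{i+1} − x_{i+1}·y_i:
  44, 67, 70, 56  ⇒  2A = 237, A = 118.5.
Then Σ (y_i + y_{i+1})·c_i = 63, so ȳ = 63 / (6·118.5) = 7/79.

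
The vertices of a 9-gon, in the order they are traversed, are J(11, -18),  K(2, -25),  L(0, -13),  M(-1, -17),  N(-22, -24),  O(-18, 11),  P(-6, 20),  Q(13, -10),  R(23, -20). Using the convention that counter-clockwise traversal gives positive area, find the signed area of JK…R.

-1010

Apply the surveyor's formula: 2A = Σ (x_i·y_{i+1} − x_{i+1}·y_i), indices taken mod 9.
Σ = (-239) + (-26) + (-13) + (-350) + (-674) + (-294) + (-200) + (-30) + (-194) = -2020
Signed area = Σ/2 = -1010 (negative ⇒ clockwise traversal).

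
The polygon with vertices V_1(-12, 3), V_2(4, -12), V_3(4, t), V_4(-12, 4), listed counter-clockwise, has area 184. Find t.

10

The doubled signed area Σ (x_i y_{i+1} − x_{i+1} y_i) is linear in t.
With t=0 it equals 208; the coefficient of t is 16 (from the two edges through V_3).
So 16·t + 208 = 2·184 = 368 ⇒ t = 10.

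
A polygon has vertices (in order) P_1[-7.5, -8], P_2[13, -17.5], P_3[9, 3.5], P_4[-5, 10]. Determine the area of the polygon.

Apply the shoelace formula: 2A = Σ (x_i·y_{i+1} − x_{i+1}·y_i), indices taken mod 4.
P_1→P_2: (-7.5)(-17.5) − (13)(-8) = 235.25
P_2→P_3: (13)(3.5) − (9)(-17.5) = 203
P_3→P_4: (9)(10) − (-5)(3.5) = 107.5
P_4→P_1: (-5)(-8) − (-7.5)(10) = 115
Σ = 660.75
Area = |Σ|/2 = 330.375.

330.375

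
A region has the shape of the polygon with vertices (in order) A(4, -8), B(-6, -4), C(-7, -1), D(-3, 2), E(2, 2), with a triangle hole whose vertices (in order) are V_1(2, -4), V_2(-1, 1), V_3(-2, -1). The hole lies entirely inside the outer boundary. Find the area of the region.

Outer boundary:
A→B: (4)(-4) − (-6)(-8) = -64
B→C: (-6)(-1) − (-7)(-4) = -22
C→D: (-7)(2) − (-3)(-1) = -17
D→E: (-3)(2) − (2)(2) = -10
E→A: (2)(-8) − (4)(2) = -24
Σ = -137
Area = |Σ|/2 = 68.5.
Hole:
Apply Gauss's area formula: 2A = Σ (x_i·y_{i+1} − x_{i+1}·y_i), indices taken mod 3.
Cross-terms: -2, 3, 10  ⇒  Σ = 11
Area = |Σ|/2 = 5.5.
Net area = 68.5 − 5.5 = 63.

63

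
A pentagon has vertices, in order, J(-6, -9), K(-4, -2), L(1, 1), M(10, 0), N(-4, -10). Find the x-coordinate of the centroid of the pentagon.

7/15

Apply Gauss's area formula. First the cross-terms c_i = x_i·y_{i+1} − x_{i+1}·y_i:
  -24, -2, -10, -100, -24  ⇒  2A = -160, A = -80.
Then Σ (x_i + x_{i+1})·c_i = -224, so x̄ = -224 / (6·(-80)) = 7/15.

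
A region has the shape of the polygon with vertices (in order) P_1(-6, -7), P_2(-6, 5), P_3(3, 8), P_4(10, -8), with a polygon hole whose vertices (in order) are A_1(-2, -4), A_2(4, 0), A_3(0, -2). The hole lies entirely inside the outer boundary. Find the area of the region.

176.5

Outer boundary:
Apply Gauss's area formula: 2A = Σ (x_i·y_{i+1} − x_{i+1}·y_i), indices taken mod 4.
Σ = (-72) + (-63) + (-104) + (-118) = -357
Area = |Σ|/2 = 178.5.
Hole:
Cross-terms: 16, -8, -4  ⇒  Σ = 4
Area = |Σ|/2 = 2.
Net area = 178.5 − 2 = 176.5.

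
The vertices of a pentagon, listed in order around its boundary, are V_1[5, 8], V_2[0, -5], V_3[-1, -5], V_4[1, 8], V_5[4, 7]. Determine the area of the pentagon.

Σ = (-25) + (-5) + (-3) + (-25) + (-3) = -61
Area = |Σ|/2 = 30.5.

30.5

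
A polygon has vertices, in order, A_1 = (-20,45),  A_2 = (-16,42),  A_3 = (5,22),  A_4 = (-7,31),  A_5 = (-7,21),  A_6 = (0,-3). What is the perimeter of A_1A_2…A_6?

|A_1A_2| = √((4)² + (-3)²) = √25 = 5
|A_2A_3| = √((21)² + (-20)²) = √841 = 29
|A_3A_4| = √((-12)² + (9)²) = √225 = 15
|A_4A_5| = √((0)² + (-10)²) = √100 = 10
|A_5A_6| = √((7)² + (-24)²) = √625 = 25
|A_6A_1| = √((-20)² + (48)²) = √2704 = 52
Perimeter = 5 + 29 + 15 + 10 + 25 + 52 = 136.

136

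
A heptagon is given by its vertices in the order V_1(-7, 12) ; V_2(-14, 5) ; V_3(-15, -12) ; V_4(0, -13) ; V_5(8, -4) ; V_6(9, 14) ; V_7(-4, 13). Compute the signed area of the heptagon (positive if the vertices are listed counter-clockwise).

519.5

Apply Gauss's area formula: 2A = Σ (x_i·y_{i+1} − x_{i+1}·y_i), indices taken mod 7.
Σ = (133) + (243) + (195) + (104) + (148) + (173) + (43) = 1039
Signed area = Σ/2 = 519.5 (positive ⇒ counter-clockwise traversal).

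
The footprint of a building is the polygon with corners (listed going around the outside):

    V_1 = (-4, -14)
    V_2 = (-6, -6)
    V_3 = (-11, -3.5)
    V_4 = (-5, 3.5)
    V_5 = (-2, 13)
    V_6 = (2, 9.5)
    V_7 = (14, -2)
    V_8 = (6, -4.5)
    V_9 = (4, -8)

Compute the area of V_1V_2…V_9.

285

Apply the shoelace (surveyor's) formula: 2A = Σ (x_i·y_{i+1} − x_{i+1}·y_i), indices taken mod 9.
Σ = (-60) + (-45) + (-56) + (-58) + (-45) + (-137) + (-51) + (-30) + (-88) = -570
Area = |Σ|/2 = 285.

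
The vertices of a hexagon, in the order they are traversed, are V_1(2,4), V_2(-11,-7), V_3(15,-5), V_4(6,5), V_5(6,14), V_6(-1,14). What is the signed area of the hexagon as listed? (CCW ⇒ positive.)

207.5

Apply Gauss's area formula: 2A = Σ (x_i·y_{i+1} − x_{i+1}·y_i), indices taken mod 6.
Cross-terms: 30, 160, 105, 54, 98, -32  ⇒  Σ = 415
Signed area = Σ/2 = 207.5 (positive ⇒ counter-clockwise traversal).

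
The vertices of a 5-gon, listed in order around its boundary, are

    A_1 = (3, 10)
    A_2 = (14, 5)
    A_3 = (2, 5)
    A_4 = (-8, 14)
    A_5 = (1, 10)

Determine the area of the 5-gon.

55.5

Apply the shoelace (surveyor's) formula: 2A = Σ (x_i·y_{i+1} − x_{i+1}·y_i), indices taken mod 5.
Σ = (-125) + (60) + (68) + (-94) + (-20) = -111
Area = |Σ|/2 = 55.5.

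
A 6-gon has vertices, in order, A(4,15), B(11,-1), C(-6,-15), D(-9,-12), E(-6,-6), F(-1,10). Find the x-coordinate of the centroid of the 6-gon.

Apply the surveyor's formula. First the cross-terms c_i = x_i·y_{i+1} − x_{i+1}·y_i:
  -169, -171, -63, -18, -66, -55  ⇒  2A = -542, A = -271.
Then Σ (x_i + x_{i+1})·c_i = -1878, so x̄ = -1878 / (6·(-271)) = 313/271.

313/271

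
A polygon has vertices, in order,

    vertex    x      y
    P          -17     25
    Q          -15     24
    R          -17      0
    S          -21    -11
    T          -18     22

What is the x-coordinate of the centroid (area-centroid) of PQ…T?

Apply the shoelace formula. First the cross-terms c_i = x_i·y_{i+1} − x_{i+1}·y_i:
  -33, 408, 187, -660, -76  ⇒  2A = -174, A = -87.
Then Σ (x_i + x_{i+1})·c_i = 9294, so x̄ = 9294 / (6·(-87)) = -1549/87.

-1549/87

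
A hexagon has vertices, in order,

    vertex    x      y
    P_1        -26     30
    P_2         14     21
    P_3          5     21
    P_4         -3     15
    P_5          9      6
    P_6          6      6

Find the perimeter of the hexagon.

118

|P_1P_2| = √((40)² + (-9)²) = √1681 = 41
|P_2P_3| = √((-9)² + (0)²) = √81 = 9
|P_3P_4| = √((-8)² + (-6)²) = √100 = 10
|P_4P_5| = √((12)² + (-9)²) = √225 = 15
|P_5P_6| = √((-3)² + (0)²) = √9 = 3
|P_6P_1| = √((-32)² + (24)²) = √1600 = 40
Perimeter = 41 + 9 + 10 + 15 + 3 + 40 = 118.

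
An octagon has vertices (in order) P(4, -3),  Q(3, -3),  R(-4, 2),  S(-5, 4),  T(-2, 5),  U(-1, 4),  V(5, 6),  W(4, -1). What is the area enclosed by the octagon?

49

Apply Gauss's area formula: 2A = Σ (x_i·y_{i+1} − x_{i+1}·y_i), indices taken mod 8.
P→Q: (4)(-3) − (3)(-3) = -3
Q→R: (3)(2) − (-4)(-3) = -6
R→S: (-4)(4) − (-5)(2) = -6
S→T: (-5)(5) − (-2)(4) = -17
T→U: (-2)(4) − (-1)(5) = -3
U→V: (-1)(6) − (5)(4) = -26
V→W: (5)(-1) − (4)(6) = -29
W→P: (4)(-3) − (4)(-1) = -8
Σ = -98
Area = |Σ|/2 = 49.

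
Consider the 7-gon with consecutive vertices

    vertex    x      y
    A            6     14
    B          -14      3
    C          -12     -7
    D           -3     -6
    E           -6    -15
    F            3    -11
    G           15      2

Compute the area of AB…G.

444

Apply the shoelace (surveyor's) formula: 2A = Σ (x_i·y_{i+1} − x_{i+1}·y_i), indices taken mod 7.
Cross-terms: 214, 134, 51, 9, 111, 171, 198  ⇒  Σ = 888
Area = |Σ|/2 = 444.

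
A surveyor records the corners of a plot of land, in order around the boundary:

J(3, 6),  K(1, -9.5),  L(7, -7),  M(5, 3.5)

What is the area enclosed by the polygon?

Apply the shoelace formula: 2A = Σ (x_i·y_{i+1} − x_{i+1}·y_i), indices taken mod 4.
Σ = (-34.5) + (59.5) + (59.5) + (19.5) = 104
Area = |Σ|/2 = 52.

52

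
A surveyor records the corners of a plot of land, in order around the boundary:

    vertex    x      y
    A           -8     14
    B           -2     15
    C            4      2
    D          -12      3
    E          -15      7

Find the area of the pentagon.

Apply the shoelace (surveyor's) formula: 2A = Σ (x_i·y_{i+1} − x_{i+1}·y_i), indices taken mod 5.
Σ = (-92) + (-64) + (36) + (-39) + (-154) = -313
Area = |Σ|/2 = 156.5.

156.5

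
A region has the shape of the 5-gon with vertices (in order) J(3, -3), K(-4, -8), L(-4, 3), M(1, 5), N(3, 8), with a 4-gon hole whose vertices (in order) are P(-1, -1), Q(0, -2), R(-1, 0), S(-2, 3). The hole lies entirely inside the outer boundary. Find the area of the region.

70.5

Outer boundary:
Σ = (-36) + (-44) + (-23) + (-7) + (-33) = -143
Area = |Σ|/2 = 71.5.
Hole:
Apply the shoelace (surveyor's) formula: 2A = Σ (x_i·y_{i+1} − x_{i+1}·y_i), indices taken mod 4.
Σ = (2) + (-2) + (-3) + (5) = 2
Area = |Σ|/2 = 1.
Net area = 71.5 − 1 = 70.5.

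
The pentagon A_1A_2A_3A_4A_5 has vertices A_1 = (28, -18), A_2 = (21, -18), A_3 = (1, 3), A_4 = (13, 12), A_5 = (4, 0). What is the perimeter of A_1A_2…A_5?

|A_1A_2| = √((-7)² + (0)²) = √49 = 7
|A_2A_3| = √((-20)² + (21)²) = √841 = 29
|A_3A_4| = √((12)² + (9)²) = √225 = 15
|A_4A_5| = √((-9)² + (-12)²) = √225 = 15
|A_5A_1| = √((24)² + (-18)²) = √900 = 30
Perimeter = 7 + 29 + 15 + 15 + 30 = 96.

96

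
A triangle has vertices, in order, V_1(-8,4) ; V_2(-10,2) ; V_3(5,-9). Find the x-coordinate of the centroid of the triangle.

Apply Gauss's area formula. First the cross-terms c_i = x_i·y_{i+1} − x_{i+1}·y_i:
  24, 80, -52  ⇒  2A = 52, A = 26.
Then Σ (x_i + x_{i+1})·c_i = -676, so x̄ = -676 / (6·26) = -13/3.

-13/3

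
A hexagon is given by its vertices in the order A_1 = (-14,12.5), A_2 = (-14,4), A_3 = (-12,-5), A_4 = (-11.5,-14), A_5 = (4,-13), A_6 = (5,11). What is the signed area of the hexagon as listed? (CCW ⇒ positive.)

Σ = (119) + (118) + (110.5) + (205.5) + (109) + (216.5) = 878.5
Signed area = Σ/2 = 439.25 (positive ⇒ counter-clockwise traversal).

439.25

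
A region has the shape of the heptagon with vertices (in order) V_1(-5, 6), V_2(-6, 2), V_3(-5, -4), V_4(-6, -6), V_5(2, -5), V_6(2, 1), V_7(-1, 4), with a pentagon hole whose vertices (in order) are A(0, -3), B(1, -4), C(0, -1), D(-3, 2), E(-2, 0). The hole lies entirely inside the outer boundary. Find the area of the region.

67

Outer boundary:
Apply the shoelace formula: 2A = Σ (x_i·y_{i+1} − x_{i+1}·y_i), indices taken mod 7.
Σ = (26) + (34) + (6) + (42) + (12) + (9) + (14) = 143
Area = |Σ|/2 = 71.5.
Hole:
Σ = (3) + (-1) + (-3) + (4) + (6) = 9
Area = |Σ|/2 = 4.5.
Net area = 71.5 − 4.5 = 67.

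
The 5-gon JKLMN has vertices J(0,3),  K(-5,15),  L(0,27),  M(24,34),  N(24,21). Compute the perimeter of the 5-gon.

94

|JK| = √((-5)² + (12)²) = √169 = 13
|KL| = √((5)² + (12)²) = √169 = 13
|LM| = √((24)² + (7)²) = √625 = 25
|MN| = √((0)² + (-13)²) = √169 = 13
|NJ| = √((-24)² + (-18)²) = √900 = 30
Perimeter = 13 + 13 + 25 + 13 + 30 = 94.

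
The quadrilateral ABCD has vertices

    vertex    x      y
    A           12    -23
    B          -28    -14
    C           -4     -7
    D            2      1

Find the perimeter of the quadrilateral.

102

|AB| = √((-40)² + (9)²) = √1681 = 41
|BC| = √((24)² + (7)²) = √625 = 25
|CD| = √((6)² + (8)²) = √100 = 10
|DA| = √((10)² + (-24)²) = √676 = 26
Perimeter = 41 + 25 + 10 + 26 = 102.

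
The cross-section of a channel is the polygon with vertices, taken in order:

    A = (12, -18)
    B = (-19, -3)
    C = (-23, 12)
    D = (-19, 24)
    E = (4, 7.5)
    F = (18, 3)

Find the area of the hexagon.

A→B: (12)(-3) − (-19)(-18) = -378
B→C: (-19)(12) − (-23)(-3) = -297
C→D: (-23)(24) − (-19)(12) = -324
D→E: (-19)(7.5) − (4)(24) = -238.5
E→F: (4)(3) − (18)(7.5) = -123
F→A: (18)(-18) − (12)(3) = -360
Σ = -1720.5
Area = |Σ|/2 = 860.25.

860.25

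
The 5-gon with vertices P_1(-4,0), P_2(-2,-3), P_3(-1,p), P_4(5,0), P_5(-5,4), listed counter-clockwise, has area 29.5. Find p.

-2

Write out the shoelace sum; only the two edges meeting at P_3 involve p:
2·Area = [((-2)·p − (-1)·(-3)) + ((-1)·0 − 5·p)] + 48
       = -7·p + 45 = 59
⇒ p = -2.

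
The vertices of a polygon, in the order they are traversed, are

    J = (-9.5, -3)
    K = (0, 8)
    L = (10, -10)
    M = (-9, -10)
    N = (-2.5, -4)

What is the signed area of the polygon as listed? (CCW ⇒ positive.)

Apply the shoelace (surveyor's) formula: 2A = Σ (x_i·y_{i+1} − x_{i+1}·y_i), indices taken mod 5.
J→K: (-9.5)(8) − (0)(-3) = -76
K→L: (0)(-10) − (10)(8) = -80
L→M: (10)(-10) − (-9)(-10) = -190
M→N: (-9)(-4) − (-2.5)(-10) = 11
N→J: (-2.5)(-3) − (-9.5)(-4) = -30.5
Σ = -365.5
Signed area = Σ/2 = -182.75 (negative ⇒ clockwise traversal).

-182.75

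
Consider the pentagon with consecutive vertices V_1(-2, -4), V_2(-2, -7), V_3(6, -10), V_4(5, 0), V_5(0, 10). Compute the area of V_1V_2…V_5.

94

Apply the shoelace formula: 2A = Σ (x_i·y_{i+1} − x_{i+1}·y_i), indices taken mod 5.
Cross-terms: 6, 62, 50, 50, 20  ⇒  Σ = 188
Area = |Σ|/2 = 94.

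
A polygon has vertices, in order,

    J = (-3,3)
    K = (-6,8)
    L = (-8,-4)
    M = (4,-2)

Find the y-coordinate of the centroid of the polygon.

5/18

Apply Gauss's area formula. First the cross-terms c_i = x_i·y_{i+1} − x_{i+1}·y_i:
  -6, 88, 32, 6  ⇒  2A = 120, A = 60.
Then Σ (y_i + y_{i+1})·c_i = 100, so ȳ = 100 / (6·60) = 5/18.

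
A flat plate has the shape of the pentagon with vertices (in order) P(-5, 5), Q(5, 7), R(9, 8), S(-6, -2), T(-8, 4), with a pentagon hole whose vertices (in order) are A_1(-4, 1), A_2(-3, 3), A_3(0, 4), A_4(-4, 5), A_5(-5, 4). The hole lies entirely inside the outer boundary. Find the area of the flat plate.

Outer boundary:
P→Q: (-5)(7) − (5)(5) = -60
Q→R: (5)(8) − (9)(7) = -23
R→S: (9)(-2) − (-6)(8) = 30
S→T: (-6)(4) − (-8)(-2) = -40
T→P: (-8)(5) − (-5)(4) = -20
Σ = -113
Area = |Σ|/2 = 56.5.
Hole:
A_1→A_2: (-4)(3) − (-3)(1) = -9
A_2→A_3: (-3)(4) − (0)(3) = -12
A_3→A_4: (0)(5) − (-4)(4) = 16
A_4→A_5: (-4)(4) − (-5)(5) = 9
A_5→A_1: (-5)(1) − (-4)(4) = 11
Σ = 15
Area = |Σ|/2 = 7.5.
Net area = 56.5 − 7.5 = 49.

49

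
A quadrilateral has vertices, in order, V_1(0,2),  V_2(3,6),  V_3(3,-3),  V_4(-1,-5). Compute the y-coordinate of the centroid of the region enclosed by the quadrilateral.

Apply the surveyor's formula. First the cross-terms c_i = x_i·y_{i+1} − x_{i+1}·y_i:
  -6, -27, -18, -2  ⇒  2A = -53, A = -26.5.
Then Σ (y_i + y_{i+1})·c_i = 21, so ȳ = 21 / (6·(-26.5)) = -7/53.

-7/53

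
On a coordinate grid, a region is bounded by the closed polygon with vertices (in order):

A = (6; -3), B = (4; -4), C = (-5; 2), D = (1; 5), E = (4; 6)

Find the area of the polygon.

Σ = (-12) + (-12) + (-27) + (-14) + (-48) = -113
Area = |Σ|/2 = 56.5.

56.5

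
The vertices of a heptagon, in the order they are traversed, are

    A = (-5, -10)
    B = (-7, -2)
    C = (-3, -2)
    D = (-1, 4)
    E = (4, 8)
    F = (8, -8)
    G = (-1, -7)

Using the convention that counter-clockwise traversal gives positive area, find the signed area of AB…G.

A→B: (-5)(-2) − (-7)(-10) = -60
B→C: (-7)(-2) − (-3)(-2) = 8
C→D: (-3)(4) − (-1)(-2) = -14
D→E: (-1)(8) − (4)(4) = -24
E→F: (4)(-8) − (8)(8) = -96
F→G: (8)(-7) − (-1)(-8) = -64
G→A: (-1)(-10) − (-5)(-7) = -25
Σ = -275
Signed area = Σ/2 = -137.5 (negative ⇒ clockwise traversal).

-137.5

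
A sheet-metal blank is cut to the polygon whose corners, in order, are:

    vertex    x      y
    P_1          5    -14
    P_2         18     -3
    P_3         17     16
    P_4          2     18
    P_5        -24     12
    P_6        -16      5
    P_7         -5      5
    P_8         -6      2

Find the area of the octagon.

708.5

P_1→P_2: (5)(-3) − (18)(-14) = 237
P_2→P_3: (18)(16) − (17)(-3) = 339
P_3→P_4: (17)(18) − (2)(16) = 274
P_4→P_5: (2)(12) − (-24)(18) = 456
P_5→P_6: (-24)(5) − (-16)(12) = 72
P_6→P_7: (-16)(5) − (-5)(5) = -55
P_7→P_8: (-5)(2) − (-6)(5) = 20
P_8→P_1: (-6)(-14) − (5)(2) = 74
Σ = 1417
Area = |Σ|/2 = 708.5.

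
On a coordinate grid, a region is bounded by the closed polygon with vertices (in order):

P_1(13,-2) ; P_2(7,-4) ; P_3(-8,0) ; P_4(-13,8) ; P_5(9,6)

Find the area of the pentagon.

P_1→P_2: (13)(-4) − (7)(-2) = -38
P_2→P_3: (7)(0) − (-8)(-4) = -32
P_3→P_4: (-8)(8) − (-13)(0) = -64
P_4→P_5: (-13)(6) − (9)(8) = -150
P_5→P_1: (9)(-2) − (13)(6) = -96
Σ = -380
Area = |Σ|/2 = 190.

190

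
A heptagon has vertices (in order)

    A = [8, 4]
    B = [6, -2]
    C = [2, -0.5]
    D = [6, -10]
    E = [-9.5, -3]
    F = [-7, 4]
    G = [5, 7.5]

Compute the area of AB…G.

170.25

Apply Gauss's area formula: 2A = Σ (x_i·y_{i+1} − x_{i+1}·y_i), indices taken mod 7.
Σ = (-40) + (1) + (-17) + (-113) + (-59) + (-72.5) + (-40) = -340.5
Area = |Σ|/2 = 170.25.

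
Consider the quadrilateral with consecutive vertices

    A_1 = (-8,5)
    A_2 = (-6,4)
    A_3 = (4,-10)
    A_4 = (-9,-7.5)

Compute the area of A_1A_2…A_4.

91.5

Apply the shoelace formula: 2A = Σ (x_i·y_{i+1} − x_{i+1}·y_i), indices taken mod 4.
Σ = (-2) + (44) + (-120) + (-105) = -183
Area = |Σ|/2 = 91.5.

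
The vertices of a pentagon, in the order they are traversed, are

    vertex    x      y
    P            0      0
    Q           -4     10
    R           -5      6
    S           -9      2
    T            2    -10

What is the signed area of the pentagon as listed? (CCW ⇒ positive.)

78

Σ = (0) + (26) + (44) + (86) + (0) = 156
Signed area = Σ/2 = 78 (positive ⇒ counter-clockwise traversal).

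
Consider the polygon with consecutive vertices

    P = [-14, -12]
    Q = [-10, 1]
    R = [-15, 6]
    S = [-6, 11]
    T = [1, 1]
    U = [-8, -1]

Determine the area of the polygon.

118

Apply the surveyor's formula: 2A = Σ (x_i·y_{i+1} − x_{i+1}·y_i), indices taken mod 6.
Σ = (-134) + (-45) + (-129) + (-17) + (7) + (82) = -236
Area = |Σ|/2 = 118.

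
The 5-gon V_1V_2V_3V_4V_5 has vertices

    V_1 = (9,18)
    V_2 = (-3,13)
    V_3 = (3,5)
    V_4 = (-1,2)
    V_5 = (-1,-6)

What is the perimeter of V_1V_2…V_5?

62

|V_1V_2| = √((-12)² + (-5)²) = √169 = 13
|V_2V_3| = √((6)² + (-8)²) = √100 = 10
|V_3V_4| = √((-4)² + (-3)²) = √25 = 5
|V_4V_5| = √((0)² + (-8)²) = √64 = 8
|V_5V_1| = √((10)² + (24)²) = √676 = 26
Perimeter = 13 + 10 + 5 + 8 + 26 = 62.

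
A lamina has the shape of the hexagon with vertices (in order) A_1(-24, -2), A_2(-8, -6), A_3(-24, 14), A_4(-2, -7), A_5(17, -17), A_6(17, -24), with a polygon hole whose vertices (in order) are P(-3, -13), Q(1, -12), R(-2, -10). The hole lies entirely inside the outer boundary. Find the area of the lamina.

Outer boundary:
Cross-terms: 128, -256, 196, 153, -119, -610  ⇒  Σ = -508
Area = |Σ|/2 = 254.
Hole:
Σ = (49) + (-34) + (-4) = 11
Area = |Σ|/2 = 5.5.
Net area = 254 − 5.5 = 248.5.

248.5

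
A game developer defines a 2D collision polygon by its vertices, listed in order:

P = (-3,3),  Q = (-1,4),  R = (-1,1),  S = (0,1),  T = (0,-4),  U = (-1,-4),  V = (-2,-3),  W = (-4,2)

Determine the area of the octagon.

19

Apply the shoelace (surveyor's) formula: 2A = Σ (x_i·y_{i+1} − x_{i+1}·y_i), indices taken mod 8.
P→Q: (-3)(4) − (-1)(3) = -9
Q→R: (-1)(1) − (-1)(4) = 3
R→S: (-1)(1) − (0)(1) = -1
S→T: (0)(-4) − (0)(1) = 0
T→U: (0)(-4) − (-1)(-4) = -4
U→V: (-1)(-3) − (-2)(-4) = -5
V→W: (-2)(2) − (-4)(-3) = -16
W→P: (-4)(3) − (-3)(2) = -6
Σ = -38
Area = |Σ|/2 = 19.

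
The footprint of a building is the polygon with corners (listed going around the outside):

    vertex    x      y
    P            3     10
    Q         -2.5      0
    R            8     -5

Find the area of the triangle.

66.25

Apply the surveyor's formula: 2A = Σ (x_i·y_{i+1} − x_{i+1}·y_i), indices taken mod 3.
P→Q: (3)(0) − (-2.5)(10) = 25
Q→R: (-2.5)(-5) − (8)(0) = 12.5
R→P: (8)(10) − (3)(-5) = 95
Σ = 132.5
Area = |Σ|/2 = 66.25.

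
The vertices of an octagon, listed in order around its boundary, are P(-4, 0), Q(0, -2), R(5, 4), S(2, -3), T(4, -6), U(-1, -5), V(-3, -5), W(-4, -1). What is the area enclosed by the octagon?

31

Σ = (8) + (10) + (-23) + (0) + (-26) + (-10) + (-17) + (-4) = -62
Area = |Σ|/2 = 31.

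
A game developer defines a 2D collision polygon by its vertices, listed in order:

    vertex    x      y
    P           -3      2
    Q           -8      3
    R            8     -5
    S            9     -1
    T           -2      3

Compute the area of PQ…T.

45

Σ = (7) + (16) + (37) + (25) + (5) = 90
Area = |Σ|/2 = 45.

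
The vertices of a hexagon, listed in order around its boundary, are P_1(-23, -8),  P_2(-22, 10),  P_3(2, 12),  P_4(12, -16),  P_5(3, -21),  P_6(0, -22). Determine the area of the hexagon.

821

P_1→P_2: (-23)(10) − (-22)(-8) = -406
P_2→P_3: (-22)(12) − (2)(10) = -284
P_3→P_4: (2)(-16) − (12)(12) = -176
P_4→P_5: (12)(-21) − (3)(-16) = -204
P_5→P_6: (3)(-22) − (0)(-21) = -66
P_6→P_1: (0)(-8) − (-23)(-22) = -506
Σ = -1642
Area = |Σ|/2 = 821.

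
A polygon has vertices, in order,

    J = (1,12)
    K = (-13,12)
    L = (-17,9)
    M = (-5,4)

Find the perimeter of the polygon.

42

|JK| = √((-14)² + (0)²) = √196 = 14
|KL| = √((-4)² + (-3)²) = √25 = 5
|LM| = √((12)² + (-5)²) = √169 = 13
|MJ| = √((6)² + (8)²) = √100 = 10
Perimeter = 14 + 5 + 13 + 10 = 42.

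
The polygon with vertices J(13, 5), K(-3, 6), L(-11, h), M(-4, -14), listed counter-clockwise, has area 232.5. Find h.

-10

Write out the shoelace sum; only the two edges meeting at L involve h:
2·Area = [((-3)·h − (-11)·6) + ((-11)·(-14) − (-4)·h)] + 255
       = 1·h + 475 = 465
⇒ h = -10.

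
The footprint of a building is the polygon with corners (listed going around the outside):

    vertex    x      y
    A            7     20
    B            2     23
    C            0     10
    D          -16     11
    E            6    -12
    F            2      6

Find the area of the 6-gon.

242.5

A→B: (7)(23) − (2)(20) = 121
B→C: (2)(10) − (0)(23) = 20
C→D: (0)(11) − (-16)(10) = 160
D→E: (-16)(-12) − (6)(11) = 126
E→F: (6)(6) − (2)(-12) = 60
F→A: (2)(20) − (7)(6) = -2
Σ = 485
Area = |Σ|/2 = 242.5.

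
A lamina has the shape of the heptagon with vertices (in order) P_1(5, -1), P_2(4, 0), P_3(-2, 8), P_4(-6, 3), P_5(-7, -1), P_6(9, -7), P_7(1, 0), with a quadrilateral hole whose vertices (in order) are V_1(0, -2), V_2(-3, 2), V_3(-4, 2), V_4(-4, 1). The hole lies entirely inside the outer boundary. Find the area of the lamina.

Outer boundary:
Cross-terms: 4, 32, 42, 27, 58, 7, -1  ⇒  Σ = 169
Area = |Σ|/2 = 84.5.
Hole:
V_1→V_2: (0)(2) − (-3)(-2) = -6
V_2→V_3: (-3)(2) − (-4)(2) = 2
V_3→V_4: (-4)(1) − (-4)(2) = 4
V_4→V_1: (-4)(-2) − (0)(1) = 8
Σ = 8
Area = |Σ|/2 = 4.
Net area = 84.5 − 4 = 80.5.

80.5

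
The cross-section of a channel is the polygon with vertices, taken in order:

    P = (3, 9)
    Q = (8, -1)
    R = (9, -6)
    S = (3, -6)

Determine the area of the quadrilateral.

Apply the shoelace formula: 2A = Σ (x_i·y_{i+1} − x_{i+1}·y_i), indices taken mod 4.
Cross-terms: -75, -39, -36, 45  ⇒  Σ = -105
Area = |Σ|/2 = 52.5.

52.5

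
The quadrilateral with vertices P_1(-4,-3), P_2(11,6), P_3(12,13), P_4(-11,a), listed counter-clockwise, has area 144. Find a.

2

The doubled signed area Σ (x_i y_{i+1} − x_{i+1} y_i) is linear in a.
With a=0 it equals 256; the coefficient of a is 16 (from the two edges through P_4).
So 16·a + 256 = 2·144 = 288 ⇒ a = 2.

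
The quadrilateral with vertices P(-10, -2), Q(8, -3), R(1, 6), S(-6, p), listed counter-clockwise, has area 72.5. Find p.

The doubled signed area Σ (x_i y_{i+1} − x_{i+1} y_i) is linear in p.
With p=0 it equals 145; the coefficient of p is 11 (from the two edges through S).
So 11·p + 145 = 2·72.5 = 145 ⇒ p = 0.

0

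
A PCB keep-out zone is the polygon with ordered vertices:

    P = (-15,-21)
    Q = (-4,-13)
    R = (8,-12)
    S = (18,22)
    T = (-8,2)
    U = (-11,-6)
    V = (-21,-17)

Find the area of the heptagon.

Σ = (111) + (152) + (392) + (212) + (70) + (61) + (186) = 1184
Area = |Σ|/2 = 592.

592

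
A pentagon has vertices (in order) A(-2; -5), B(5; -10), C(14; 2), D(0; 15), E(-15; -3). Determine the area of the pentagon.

349.5

Apply the shoelace (surveyor's) formula: 2A = Σ (x_i·y_{i+1} − x_{i+1}·y_i), indices taken mod 5.
Σ = (45) + (150) + (210) + (225) + (69) = 699
Area = |Σ|/2 = 349.5.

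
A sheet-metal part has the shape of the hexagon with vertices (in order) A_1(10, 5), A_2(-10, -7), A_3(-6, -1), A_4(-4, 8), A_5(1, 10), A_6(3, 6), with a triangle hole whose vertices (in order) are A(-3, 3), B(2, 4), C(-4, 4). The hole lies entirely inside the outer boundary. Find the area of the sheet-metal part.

Outer boundary:
Apply the shoelace formula: 2A = Σ (x_i·y_{i+1} − x_{i+1}·y_i), indices taken mod 6.
A_1→A_2: (10)(-7) − (-10)(5) = -20
A_2→A_3: (-10)(-1) − (-6)(-7) = -32
A_3→A_4: (-6)(8) − (-4)(-1) = -52
A_4→A_5: (-4)(10) − (1)(8) = -48
A_5→A_6: (1)(6) − (3)(10) = -24
A_6→A_1: (3)(5) − (10)(6) = -45
Σ = -221
Area = |Σ|/2 = 110.5.
Hole:
Apply Gauss's area formula: 2A = Σ (x_i·y_{i+1} − x_{i+1}·y_i), indices taken mod 3.
A→B: (-3)(4) − (2)(3) = -18
B→C: (2)(4) − (-4)(4) = 24
C→A: (-4)(3) − (-3)(4) = 0
Σ = 6
Area = |Σ|/2 = 3.
Net area = 110.5 − 3 = 107.5.

107.5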